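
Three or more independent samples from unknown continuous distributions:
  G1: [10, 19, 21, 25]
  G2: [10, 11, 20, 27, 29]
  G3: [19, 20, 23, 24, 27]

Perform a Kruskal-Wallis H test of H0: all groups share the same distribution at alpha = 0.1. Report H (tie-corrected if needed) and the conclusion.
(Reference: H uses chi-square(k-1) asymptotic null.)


Step 1: Combine all N = 14 observations and assign midranks.
sorted (value, group, rank): (10,G1,1.5), (10,G2,1.5), (11,G2,3), (19,G1,4.5), (19,G3,4.5), (20,G2,6.5), (20,G3,6.5), (21,G1,8), (23,G3,9), (24,G3,10), (25,G1,11), (27,G2,12.5), (27,G3,12.5), (29,G2,14)
Step 2: Sum ranks within each group.
R_1 = 25 (n_1 = 4)
R_2 = 37.5 (n_2 = 5)
R_3 = 42.5 (n_3 = 5)
Step 3: H = 12/(N(N+1)) * sum(R_i^2/n_i) - 3(N+1)
     = 12/(14*15) * (25^2/4 + 37.5^2/5 + 42.5^2/5) - 3*15
     = 0.057143 * 798.75 - 45
     = 0.642857.
Step 4: Ties present; correction factor C = 1 - 24/(14^3 - 14) = 0.991209. Corrected H = 0.642857 / 0.991209 = 0.648559.
Step 5: Under H0, H ~ chi^2(2); p-value = 0.723048.
Step 6: alpha = 0.1. fail to reject H0.

H = 0.6486, df = 2, p = 0.723048, fail to reject H0.


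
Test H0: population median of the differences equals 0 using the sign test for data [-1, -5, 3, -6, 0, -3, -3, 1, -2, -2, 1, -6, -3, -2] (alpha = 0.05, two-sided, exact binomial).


Step 1: Discard zero differences. Original n = 14; n_eff = number of nonzero differences = 13.
Nonzero differences (with sign): -1, -5, +3, -6, -3, -3, +1, -2, -2, +1, -6, -3, -2
Step 2: Count signs: positive = 3, negative = 10.
Step 3: Under H0: P(positive) = 0.5, so the number of positives S ~ Bin(13, 0.5).
Step 4: Two-sided exact p-value = sum of Bin(13,0.5) probabilities at or below the observed probability = 0.092285.
Step 5: alpha = 0.05. fail to reject H0.

n_eff = 13, pos = 3, neg = 10, p = 0.092285, fail to reject H0.


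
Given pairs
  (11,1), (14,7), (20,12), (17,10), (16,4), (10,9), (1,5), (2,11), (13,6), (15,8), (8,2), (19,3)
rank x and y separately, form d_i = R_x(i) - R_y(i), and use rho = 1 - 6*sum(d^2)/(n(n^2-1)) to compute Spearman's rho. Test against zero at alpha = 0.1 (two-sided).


Step 1: Rank x and y separately (midranks; no ties here).
rank(x): 11->5, 14->7, 20->12, 17->10, 16->9, 10->4, 1->1, 2->2, 13->6, 15->8, 8->3, 19->11
rank(y): 1->1, 7->7, 12->12, 10->10, 4->4, 9->9, 5->5, 11->11, 6->6, 8->8, 2->2, 3->3
Step 2: d_i = R_x(i) - R_y(i); compute d_i^2.
  (5-1)^2=16, (7-7)^2=0, (12-12)^2=0, (10-10)^2=0, (9-4)^2=25, (4-9)^2=25, (1-5)^2=16, (2-11)^2=81, (6-6)^2=0, (8-8)^2=0, (3-2)^2=1, (11-3)^2=64
sum(d^2) = 228.
Step 3: rho = 1 - 6*228 / (12*(12^2 - 1)) = 1 - 1368/1716 = 0.202797.
Step 4: Under H0, t = rho * sqrt((n-2)/(1-rho^2)) = 0.6549 ~ t(10).
Step 5: Two-sided p-value from the t-distribution with 10 df = 0.527302.
Step 6: alpha = 0.1. fail to reject H0.

rho = 0.2028, p = 0.527302, fail to reject H0 at alpha = 0.1.


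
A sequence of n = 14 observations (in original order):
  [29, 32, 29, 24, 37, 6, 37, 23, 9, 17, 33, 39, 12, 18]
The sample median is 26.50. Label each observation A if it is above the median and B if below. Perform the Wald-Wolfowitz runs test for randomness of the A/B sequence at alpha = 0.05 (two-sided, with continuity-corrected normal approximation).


Step 1: Compute median = 26.50; label A = above, B = below.
Labels in order: AAABABABBBAABB  (n_A = 7, n_B = 7)
Step 2: Count runs R = 8.
Step 3: Under H0 (random ordering), E[R] = 2*n_A*n_B/(n_A+n_B) + 1 = 2*7*7/14 + 1 = 8.0000.
        Var[R] = 2*n_A*n_B*(2*n_A*n_B - n_A - n_B) / ((n_A+n_B)^2 * (n_A+n_B-1)) = 8232/2548 = 3.2308.
        SD[R] = 1.7974.
Step 4: R = E[R], so z = 0 with no continuity correction.
Step 5: Two-sided p-value via normal approximation = 2*(1 - Phi(|z|)) = 1.000000.
Step 6: alpha = 0.05. fail to reject H0.

R = 8, z = 0.0000, p = 1.000000, fail to reject H0.


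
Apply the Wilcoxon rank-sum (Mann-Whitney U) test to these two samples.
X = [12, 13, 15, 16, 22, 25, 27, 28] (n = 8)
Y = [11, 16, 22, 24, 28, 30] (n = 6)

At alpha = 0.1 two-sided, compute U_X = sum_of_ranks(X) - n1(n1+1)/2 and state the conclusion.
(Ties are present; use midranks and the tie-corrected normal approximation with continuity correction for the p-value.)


Step 1: Combine and sort all 14 observations; assign midranks.
sorted (value, group): (11,Y), (12,X), (13,X), (15,X), (16,X), (16,Y), (22,X), (22,Y), (24,Y), (25,X), (27,X), (28,X), (28,Y), (30,Y)
ranks: 11->1, 12->2, 13->3, 15->4, 16->5.5, 16->5.5, 22->7.5, 22->7.5, 24->9, 25->10, 27->11, 28->12.5, 28->12.5, 30->14
Step 2: Rank sum for X: R1 = 2 + 3 + 4 + 5.5 + 7.5 + 10 + 11 + 12.5 = 55.5.
Step 3: U_X = R1 - n1(n1+1)/2 = 55.5 - 8*9/2 = 55.5 - 36 = 19.5.
       U_Y = n1*n2 - U_X = 48 - 19.5 = 28.5.
Step 4: Ties are present, so use the tie-corrected normal approximation (with continuity correction) for the p-value.
Step 5: p-value = 0.604382; compare to alpha = 0.1. fail to reject H0.

U_X = 19.5, p = 0.604382, fail to reject H0 at alpha = 0.1.


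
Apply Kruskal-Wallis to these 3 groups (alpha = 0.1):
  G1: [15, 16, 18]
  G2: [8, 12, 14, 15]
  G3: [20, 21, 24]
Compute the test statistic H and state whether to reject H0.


Step 1: Combine all N = 10 observations and assign midranks.
sorted (value, group, rank): (8,G2,1), (12,G2,2), (14,G2,3), (15,G1,4.5), (15,G2,4.5), (16,G1,6), (18,G1,7), (20,G3,8), (21,G3,9), (24,G3,10)
Step 2: Sum ranks within each group.
R_1 = 17.5 (n_1 = 3)
R_2 = 10.5 (n_2 = 4)
R_3 = 27 (n_3 = 3)
Step 3: H = 12/(N(N+1)) * sum(R_i^2/n_i) - 3(N+1)
     = 12/(10*11) * (17.5^2/3 + 10.5^2/4 + 27^2/3) - 3*11
     = 0.109091 * 372.646 - 33
     = 7.652273.
Step 4: Ties present; correction factor C = 1 - 6/(10^3 - 10) = 0.993939. Corrected H = 7.652273 / 0.993939 = 7.698933.
Step 5: Under H0, H ~ chi^2(2); p-value = 0.021291.
Step 6: alpha = 0.1. reject H0.

H = 7.6989, df = 2, p = 0.021291, reject H0.


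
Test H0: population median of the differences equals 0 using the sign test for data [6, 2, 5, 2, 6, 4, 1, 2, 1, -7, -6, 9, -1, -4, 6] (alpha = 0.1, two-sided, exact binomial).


Step 1: Discard zero differences. Original n = 15; n_eff = number of nonzero differences = 15.
Nonzero differences (with sign): +6, +2, +5, +2, +6, +4, +1, +2, +1, -7, -6, +9, -1, -4, +6
Step 2: Count signs: positive = 11, negative = 4.
Step 3: Under H0: P(positive) = 0.5, so the number of positives S ~ Bin(15, 0.5).
Step 4: Two-sided exact p-value = sum of Bin(15,0.5) probabilities at or below the observed probability = 0.118469.
Step 5: alpha = 0.1. fail to reject H0.

n_eff = 15, pos = 11, neg = 4, p = 0.118469, fail to reject H0.


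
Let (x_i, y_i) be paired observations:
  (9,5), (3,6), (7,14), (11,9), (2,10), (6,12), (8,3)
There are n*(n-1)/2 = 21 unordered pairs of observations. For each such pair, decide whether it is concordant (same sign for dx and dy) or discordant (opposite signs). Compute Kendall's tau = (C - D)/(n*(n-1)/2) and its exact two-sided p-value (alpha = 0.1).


Step 1: Enumerate the 21 unordered pairs (i,j) with i<j and classify each by sign(x_j-x_i) * sign(y_j-y_i).
  (1,2):dx=-6,dy=+1->D; (1,3):dx=-2,dy=+9->D; (1,4):dx=+2,dy=+4->C; (1,5):dx=-7,dy=+5->D
  (1,6):dx=-3,dy=+7->D; (1,7):dx=-1,dy=-2->C; (2,3):dx=+4,dy=+8->C; (2,4):dx=+8,dy=+3->C
  (2,5):dx=-1,dy=+4->D; (2,6):dx=+3,dy=+6->C; (2,7):dx=+5,dy=-3->D; (3,4):dx=+4,dy=-5->D
  (3,5):dx=-5,dy=-4->C; (3,6):dx=-1,dy=-2->C; (3,7):dx=+1,dy=-11->D; (4,5):dx=-9,dy=+1->D
  (4,6):dx=-5,dy=+3->D; (4,7):dx=-3,dy=-6->C; (5,6):dx=+4,dy=+2->C; (5,7):dx=+6,dy=-7->D
  (6,7):dx=+2,dy=-9->D
Step 2: C = 9, D = 12, total pairs = 21.
Step 3: tau = (C - D)/(n(n-1)/2) = (9 - 12)/21 = -0.142857.
Step 4: Exact two-sided p-value (enumerate n! = 5040 permutations of y under H0): p = 0.772619.
Step 5: alpha = 0.1. fail to reject H0.

tau_b = -0.1429 (C=9, D=12), p = 0.772619, fail to reject H0.


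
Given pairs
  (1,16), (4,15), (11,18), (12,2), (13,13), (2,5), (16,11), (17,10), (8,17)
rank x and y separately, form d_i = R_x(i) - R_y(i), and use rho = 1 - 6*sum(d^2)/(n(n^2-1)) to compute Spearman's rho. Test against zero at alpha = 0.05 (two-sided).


Step 1: Rank x and y separately (midranks; no ties here).
rank(x): 1->1, 4->3, 11->5, 12->6, 13->7, 2->2, 16->8, 17->9, 8->4
rank(y): 16->7, 15->6, 18->9, 2->1, 13->5, 5->2, 11->4, 10->3, 17->8
Step 2: d_i = R_x(i) - R_y(i); compute d_i^2.
  (1-7)^2=36, (3-6)^2=9, (5-9)^2=16, (6-1)^2=25, (7-5)^2=4, (2-2)^2=0, (8-4)^2=16, (9-3)^2=36, (4-8)^2=16
sum(d^2) = 158.
Step 3: rho = 1 - 6*158 / (9*(9^2 - 1)) = 1 - 948/720 = -0.316667.
Step 4: Under H0, t = rho * sqrt((n-2)/(1-rho^2)) = -0.8833 ~ t(7).
Step 5: Two-sided p-value from the t-distribution with 7 df = 0.406397.
Step 6: alpha = 0.05. fail to reject H0.

rho = -0.3167, p = 0.406397, fail to reject H0 at alpha = 0.05.


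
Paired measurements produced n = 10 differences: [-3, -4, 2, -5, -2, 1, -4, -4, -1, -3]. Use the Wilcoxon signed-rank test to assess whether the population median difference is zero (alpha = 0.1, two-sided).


Step 1: Drop any zero differences (none here) and take |d_i|.
|d| = [3, 4, 2, 5, 2, 1, 4, 4, 1, 3]
Step 2: Midrank |d_i| (ties get averaged ranks).
ranks: |3|->5.5, |4|->8, |2|->3.5, |5|->10, |2|->3.5, |1|->1.5, |4|->8, |4|->8, |1|->1.5, |3|->5.5
Step 3: Attach original signs; sum ranks with positive sign and with negative sign.
W+ = 3.5 + 1.5 = 5
W- = 5.5 + 8 + 10 + 3.5 + 8 + 8 + 1.5 + 5.5 = 50
(Check: W+ + W- = 55 should equal n(n+1)/2 = 55.)
Step 4: Test statistic W = min(W+, W-) = 5.
Step 5: Ties in |d|, so use the tie-corrected normal approximation.
        E[W] = n(n+1)/4 = 10*11/4 = 27.5.
        Tie groups: |d|=1 (t=2), |d|=2 (t=2), |d|=3 (t=2), |d|=4 (t=3); sum(t^3 - t) = 42.
        Var[W] = n(n+1)(2n+1)/24 - sum(t^3-t)/48 = 2310/24 - 42/48 = 95.375.
        z = (W - E[W]) / sqrt(Var[W]) = (5 - 27.5) / 9.7660 = -2.3039.
        Two-sided p = 2*Phi(z) = 0.021228.
Step 6: alpha = 0.1. reject H0.

W+ = 5, W- = 50, W = min = 5, p = 0.021228, reject H0.


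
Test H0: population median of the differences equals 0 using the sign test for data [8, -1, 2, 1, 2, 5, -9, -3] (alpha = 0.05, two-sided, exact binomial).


Step 1: Discard zero differences. Original n = 8; n_eff = number of nonzero differences = 8.
Nonzero differences (with sign): +8, -1, +2, +1, +2, +5, -9, -3
Step 2: Count signs: positive = 5, negative = 3.
Step 3: Under H0: P(positive) = 0.5, so the number of positives S ~ Bin(8, 0.5).
Step 4: Two-sided exact p-value = sum of Bin(8,0.5) probabilities at or below the observed probability = 0.726562.
Step 5: alpha = 0.05. fail to reject H0.

n_eff = 8, pos = 5, neg = 3, p = 0.726562, fail to reject H0.


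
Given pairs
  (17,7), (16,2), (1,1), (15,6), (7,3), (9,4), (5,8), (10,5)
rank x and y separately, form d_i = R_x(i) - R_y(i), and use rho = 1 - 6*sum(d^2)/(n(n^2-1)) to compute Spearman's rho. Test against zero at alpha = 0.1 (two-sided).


Step 1: Rank x and y separately (midranks; no ties here).
rank(x): 17->8, 16->7, 1->1, 15->6, 7->3, 9->4, 5->2, 10->5
rank(y): 7->7, 2->2, 1->1, 6->6, 3->3, 4->4, 8->8, 5->5
Step 2: d_i = R_x(i) - R_y(i); compute d_i^2.
  (8-7)^2=1, (7-2)^2=25, (1-1)^2=0, (6-6)^2=0, (3-3)^2=0, (4-4)^2=0, (2-8)^2=36, (5-5)^2=0
sum(d^2) = 62.
Step 3: rho = 1 - 6*62 / (8*(8^2 - 1)) = 1 - 372/504 = 0.261905.
Step 4: Under H0, t = rho * sqrt((n-2)/(1-rho^2)) = 0.6647 ~ t(6).
Step 5: Two-sided p-value from the t-distribution with 6 df = 0.530923.
Step 6: alpha = 0.1. fail to reject H0.

rho = 0.2619, p = 0.530923, fail to reject H0 at alpha = 0.1.


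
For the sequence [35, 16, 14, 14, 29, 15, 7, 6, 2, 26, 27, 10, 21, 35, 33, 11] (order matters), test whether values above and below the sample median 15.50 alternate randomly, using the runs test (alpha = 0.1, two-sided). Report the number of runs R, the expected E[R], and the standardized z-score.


Step 1: Compute median = 15.50; label A = above, B = below.
Labels in order: AABBABBBBAABAAAB  (n_A = 8, n_B = 8)
Step 2: Count runs R = 8.
Step 3: Under H0 (random ordering), E[R] = 2*n_A*n_B/(n_A+n_B) + 1 = 2*8*8/16 + 1 = 9.0000.
        Var[R] = 2*n_A*n_B*(2*n_A*n_B - n_A - n_B) / ((n_A+n_B)^2 * (n_A+n_B-1)) = 14336/3840 = 3.7333.
        SD[R] = 1.9322.
Step 4: Continuity-corrected z = (R + 0.5 - E[R]) / SD[R] = (8 + 0.5 - 9.0000) / 1.9322 = -0.2588.
Step 5: Two-sided p-value via normal approximation = 2*(1 - Phi(|z|)) = 0.795809.
Step 6: alpha = 0.1. fail to reject H0.

R = 8, z = -0.2588, p = 0.795809, fail to reject H0.


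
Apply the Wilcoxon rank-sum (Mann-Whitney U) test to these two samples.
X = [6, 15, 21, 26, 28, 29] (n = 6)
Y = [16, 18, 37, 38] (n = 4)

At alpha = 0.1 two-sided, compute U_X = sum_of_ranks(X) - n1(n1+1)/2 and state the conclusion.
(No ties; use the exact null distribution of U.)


Step 1: Combine and sort all 10 observations; assign midranks.
sorted (value, group): (6,X), (15,X), (16,Y), (18,Y), (21,X), (26,X), (28,X), (29,X), (37,Y), (38,Y)
ranks: 6->1, 15->2, 16->3, 18->4, 21->5, 26->6, 28->7, 29->8, 37->9, 38->10
Step 2: Rank sum for X: R1 = 1 + 2 + 5 + 6 + 7 + 8 = 29.
Step 3: U_X = R1 - n1(n1+1)/2 = 29 - 6*7/2 = 29 - 21 = 8.
       U_Y = n1*n2 - U_X = 24 - 8 = 16.
Step 4: No ties, so the exact null distribution of U (based on enumerating the C(10,6) = 210 equally likely rank assignments) gives the two-sided p-value.
Step 5: p-value = 0.476190; compare to alpha = 0.1. fail to reject H0.

U_X = 8, p = 0.476190, fail to reject H0 at alpha = 0.1.


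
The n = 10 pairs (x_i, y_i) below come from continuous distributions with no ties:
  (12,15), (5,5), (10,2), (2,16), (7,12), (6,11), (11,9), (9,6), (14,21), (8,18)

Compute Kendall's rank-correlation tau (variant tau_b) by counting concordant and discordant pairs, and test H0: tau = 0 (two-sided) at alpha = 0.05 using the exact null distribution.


Step 1: Enumerate the 45 unordered pairs (i,j) with i<j and classify each by sign(x_j-x_i) * sign(y_j-y_i).
  (1,2):dx=-7,dy=-10->C; (1,3):dx=-2,dy=-13->C; (1,4):dx=-10,dy=+1->D; (1,5):dx=-5,dy=-3->C
  (1,6):dx=-6,dy=-4->C; (1,7):dx=-1,dy=-6->C; (1,8):dx=-3,dy=-9->C; (1,9):dx=+2,dy=+6->C
  (1,10):dx=-4,dy=+3->D; (2,3):dx=+5,dy=-3->D; (2,4):dx=-3,dy=+11->D; (2,5):dx=+2,dy=+7->C
  (2,6):dx=+1,dy=+6->C; (2,7):dx=+6,dy=+4->C; (2,8):dx=+4,dy=+1->C; (2,9):dx=+9,dy=+16->C
  (2,10):dx=+3,dy=+13->C; (3,4):dx=-8,dy=+14->D; (3,5):dx=-3,dy=+10->D; (3,6):dx=-4,dy=+9->D
  (3,7):dx=+1,dy=+7->C; (3,8):dx=-1,dy=+4->D; (3,9):dx=+4,dy=+19->C; (3,10):dx=-2,dy=+16->D
  (4,5):dx=+5,dy=-4->D; (4,6):dx=+4,dy=-5->D; (4,7):dx=+9,dy=-7->D; (4,8):dx=+7,dy=-10->D
  (4,9):dx=+12,dy=+5->C; (4,10):dx=+6,dy=+2->C; (5,6):dx=-1,dy=-1->C; (5,7):dx=+4,dy=-3->D
  (5,8):dx=+2,dy=-6->D; (5,9):dx=+7,dy=+9->C; (5,10):dx=+1,dy=+6->C; (6,7):dx=+5,dy=-2->D
  (6,8):dx=+3,dy=-5->D; (6,9):dx=+8,dy=+10->C; (6,10):dx=+2,dy=+7->C; (7,8):dx=-2,dy=-3->C
  (7,9):dx=+3,dy=+12->C; (7,10):dx=-3,dy=+9->D; (8,9):dx=+5,dy=+15->C; (8,10):dx=-1,dy=+12->D
  (9,10):dx=-6,dy=-3->C
Step 2: C = 26, D = 19, total pairs = 45.
Step 3: tau = (C - D)/(n(n-1)/2) = (26 - 19)/45 = 0.155556.
Step 4: Exact two-sided p-value (enumerate n! = 3628800 permutations of y under H0): p = 0.600654.
Step 5: alpha = 0.05. fail to reject H0.

tau_b = 0.1556 (C=26, D=19), p = 0.600654, fail to reject H0.


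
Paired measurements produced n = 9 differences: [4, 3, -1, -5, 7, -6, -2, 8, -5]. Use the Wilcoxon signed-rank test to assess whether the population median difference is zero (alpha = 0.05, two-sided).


Step 1: Drop any zero differences (none here) and take |d_i|.
|d| = [4, 3, 1, 5, 7, 6, 2, 8, 5]
Step 2: Midrank |d_i| (ties get averaged ranks).
ranks: |4|->4, |3|->3, |1|->1, |5|->5.5, |7|->8, |6|->7, |2|->2, |8|->9, |5|->5.5
Step 3: Attach original signs; sum ranks with positive sign and with negative sign.
W+ = 4 + 3 + 8 + 9 = 24
W- = 1 + 5.5 + 7 + 2 + 5.5 = 21
(Check: W+ + W- = 45 should equal n(n+1)/2 = 45.)
Step 4: Test statistic W = min(W+, W-) = 21.
Step 5: Ties in |d|, so use the tie-corrected normal approximation.
        E[W] = n(n+1)/4 = 9*10/4 = 22.5.
        Tie groups: |d|=5 (t=2); sum(t^3 - t) = 6.
        Var[W] = n(n+1)(2n+1)/24 - sum(t^3-t)/48 = 1710/24 - 6/48 = 71.125.
        z = (W - E[W]) / sqrt(Var[W]) = (21 - 22.5) / 8.4336 = -0.1779.
        Two-sided p = 2*Phi(z) = 0.858832.
Step 6: alpha = 0.05. fail to reject H0.

W+ = 24, W- = 21, W = min = 21, p = 0.858832, fail to reject H0.


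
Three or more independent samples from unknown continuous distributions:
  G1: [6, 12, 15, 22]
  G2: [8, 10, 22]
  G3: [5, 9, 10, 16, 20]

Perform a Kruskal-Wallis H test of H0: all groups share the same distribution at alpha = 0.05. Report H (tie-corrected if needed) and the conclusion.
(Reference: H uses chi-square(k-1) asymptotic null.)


Step 1: Combine all N = 12 observations and assign midranks.
sorted (value, group, rank): (5,G3,1), (6,G1,2), (8,G2,3), (9,G3,4), (10,G2,5.5), (10,G3,5.5), (12,G1,7), (15,G1,8), (16,G3,9), (20,G3,10), (22,G1,11.5), (22,G2,11.5)
Step 2: Sum ranks within each group.
R_1 = 28.5 (n_1 = 4)
R_2 = 20 (n_2 = 3)
R_3 = 29.5 (n_3 = 5)
Step 3: H = 12/(N(N+1)) * sum(R_i^2/n_i) - 3(N+1)
     = 12/(12*13) * (28.5^2/4 + 20^2/3 + 29.5^2/5) - 3*13
     = 0.076923 * 510.446 - 39
     = 0.265064.
Step 4: Ties present; correction factor C = 1 - 12/(12^3 - 12) = 0.993007. Corrected H = 0.265064 / 0.993007 = 0.266931.
Step 5: Under H0, H ~ chi^2(2); p-value = 0.875058.
Step 6: alpha = 0.05. fail to reject H0.

H = 0.2669, df = 2, p = 0.875058, fail to reject H0.


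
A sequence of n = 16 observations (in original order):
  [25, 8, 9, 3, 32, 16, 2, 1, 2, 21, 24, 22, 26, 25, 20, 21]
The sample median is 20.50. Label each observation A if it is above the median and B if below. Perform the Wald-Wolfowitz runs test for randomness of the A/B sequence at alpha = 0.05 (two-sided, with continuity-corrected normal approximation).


Step 1: Compute median = 20.50; label A = above, B = below.
Labels in order: ABBBABBBBAAAAABA  (n_A = 8, n_B = 8)
Step 2: Count runs R = 7.
Step 3: Under H0 (random ordering), E[R] = 2*n_A*n_B/(n_A+n_B) + 1 = 2*8*8/16 + 1 = 9.0000.
        Var[R] = 2*n_A*n_B*(2*n_A*n_B - n_A - n_B) / ((n_A+n_B)^2 * (n_A+n_B-1)) = 14336/3840 = 3.7333.
        SD[R] = 1.9322.
Step 4: Continuity-corrected z = (R + 0.5 - E[R]) / SD[R] = (7 + 0.5 - 9.0000) / 1.9322 = -0.7763.
Step 5: Two-sided p-value via normal approximation = 2*(1 - Phi(|z|)) = 0.437558.
Step 6: alpha = 0.05. fail to reject H0.

R = 7, z = -0.7763, p = 0.437558, fail to reject H0.


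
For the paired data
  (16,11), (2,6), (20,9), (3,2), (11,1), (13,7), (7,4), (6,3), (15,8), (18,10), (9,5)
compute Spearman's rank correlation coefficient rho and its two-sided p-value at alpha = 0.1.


Step 1: Rank x and y separately (midranks; no ties here).
rank(x): 16->9, 2->1, 20->11, 3->2, 11->6, 13->7, 7->4, 6->3, 15->8, 18->10, 9->5
rank(y): 11->11, 6->6, 9->9, 2->2, 1->1, 7->7, 4->4, 3->3, 8->8, 10->10, 5->5
Step 2: d_i = R_x(i) - R_y(i); compute d_i^2.
  (9-11)^2=4, (1-6)^2=25, (11-9)^2=4, (2-2)^2=0, (6-1)^2=25, (7-7)^2=0, (4-4)^2=0, (3-3)^2=0, (8-8)^2=0, (10-10)^2=0, (5-5)^2=0
sum(d^2) = 58.
Step 3: rho = 1 - 6*58 / (11*(11^2 - 1)) = 1 - 348/1320 = 0.736364.
Step 4: Under H0, t = rho * sqrt((n-2)/(1-rho^2)) = 3.2651 ~ t(9).
Step 5: Two-sided p-value from the t-distribution with 9 df = 0.009760.
Step 6: alpha = 0.1. reject H0.

rho = 0.7364, p = 0.009760, reject H0 at alpha = 0.1.


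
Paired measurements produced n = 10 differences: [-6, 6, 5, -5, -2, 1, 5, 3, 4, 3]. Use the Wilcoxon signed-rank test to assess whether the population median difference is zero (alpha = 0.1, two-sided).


Step 1: Drop any zero differences (none here) and take |d_i|.
|d| = [6, 6, 5, 5, 2, 1, 5, 3, 4, 3]
Step 2: Midrank |d_i| (ties get averaged ranks).
ranks: |6|->9.5, |6|->9.5, |5|->7, |5|->7, |2|->2, |1|->1, |5|->7, |3|->3.5, |4|->5, |3|->3.5
Step 3: Attach original signs; sum ranks with positive sign and with negative sign.
W+ = 9.5 + 7 + 1 + 7 + 3.5 + 5 + 3.5 = 36.5
W- = 9.5 + 7 + 2 = 18.5
(Check: W+ + W- = 55 should equal n(n+1)/2 = 55.)
Step 4: Test statistic W = min(W+, W-) = 18.5.
Step 5: Ties in |d|, so use the tie-corrected normal approximation.
        E[W] = n(n+1)/4 = 10*11/4 = 27.5.
        Tie groups: |d|=3 (t=2), |d|=5 (t=3), |d|=6 (t=2); sum(t^3 - t) = 36.
        Var[W] = n(n+1)(2n+1)/24 - sum(t^3-t)/48 = 2310/24 - 36/48 = 95.5.
        z = (W - E[W]) / sqrt(Var[W]) = (18.5 - 27.5) / 9.7724 = -0.9210.
        Two-sided p = 2*Phi(z) = 0.357071.
Step 6: alpha = 0.1. fail to reject H0.

W+ = 36.5, W- = 18.5, W = min = 18.5, p = 0.357071, fail to reject H0.


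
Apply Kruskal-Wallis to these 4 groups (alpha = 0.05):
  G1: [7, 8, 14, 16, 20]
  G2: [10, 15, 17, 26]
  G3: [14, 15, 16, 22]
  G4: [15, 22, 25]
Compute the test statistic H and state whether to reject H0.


Step 1: Combine all N = 16 observations and assign midranks.
sorted (value, group, rank): (7,G1,1), (8,G1,2), (10,G2,3), (14,G1,4.5), (14,G3,4.5), (15,G2,7), (15,G3,7), (15,G4,7), (16,G1,9.5), (16,G3,9.5), (17,G2,11), (20,G1,12), (22,G3,13.5), (22,G4,13.5), (25,G4,15), (26,G2,16)
Step 2: Sum ranks within each group.
R_1 = 29 (n_1 = 5)
R_2 = 37 (n_2 = 4)
R_3 = 34.5 (n_3 = 4)
R_4 = 35.5 (n_4 = 3)
Step 3: H = 12/(N(N+1)) * sum(R_i^2/n_i) - 3(N+1)
     = 12/(16*17) * (29^2/5 + 37^2/4 + 34.5^2/4 + 35.5^2/3) - 3*17
     = 0.044118 * 1228.1 - 51
     = 3.180699.
Step 4: Ties present; correction factor C = 1 - 42/(16^3 - 16) = 0.989706. Corrected H = 3.180699 / 0.989706 = 3.213782.
Step 5: Under H0, H ~ chi^2(3); p-value = 0.359824.
Step 6: alpha = 0.05. fail to reject H0.

H = 3.2138, df = 3, p = 0.359824, fail to reject H0.


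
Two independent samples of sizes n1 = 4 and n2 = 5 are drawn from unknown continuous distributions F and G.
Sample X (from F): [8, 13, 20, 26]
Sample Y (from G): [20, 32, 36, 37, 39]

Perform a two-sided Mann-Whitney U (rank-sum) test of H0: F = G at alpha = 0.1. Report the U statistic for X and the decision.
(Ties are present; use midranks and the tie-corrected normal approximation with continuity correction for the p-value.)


Step 1: Combine and sort all 9 observations; assign midranks.
sorted (value, group): (8,X), (13,X), (20,X), (20,Y), (26,X), (32,Y), (36,Y), (37,Y), (39,Y)
ranks: 8->1, 13->2, 20->3.5, 20->3.5, 26->5, 32->6, 36->7, 37->8, 39->9
Step 2: Rank sum for X: R1 = 1 + 2 + 3.5 + 5 = 11.5.
Step 3: U_X = R1 - n1(n1+1)/2 = 11.5 - 4*5/2 = 11.5 - 10 = 1.5.
       U_Y = n1*n2 - U_X = 20 - 1.5 = 18.5.
Step 4: Ties are present, so use the tie-corrected normal approximation (with continuity correction) for the p-value.
Step 5: p-value = 0.049090; compare to alpha = 0.1. reject H0.

U_X = 1.5, p = 0.049090, reject H0 at alpha = 0.1.


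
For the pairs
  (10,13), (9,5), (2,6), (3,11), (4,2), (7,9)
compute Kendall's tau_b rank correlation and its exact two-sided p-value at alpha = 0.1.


Step 1: Enumerate the 15 unordered pairs (i,j) with i<j and classify each by sign(x_j-x_i) * sign(y_j-y_i).
  (1,2):dx=-1,dy=-8->C; (1,3):dx=-8,dy=-7->C; (1,4):dx=-7,dy=-2->C; (1,5):dx=-6,dy=-11->C
  (1,6):dx=-3,dy=-4->C; (2,3):dx=-7,dy=+1->D; (2,4):dx=-6,dy=+6->D; (2,5):dx=-5,dy=-3->C
  (2,6):dx=-2,dy=+4->D; (3,4):dx=+1,dy=+5->C; (3,5):dx=+2,dy=-4->D; (3,6):dx=+5,dy=+3->C
  (4,5):dx=+1,dy=-9->D; (4,6):dx=+4,dy=-2->D; (5,6):dx=+3,dy=+7->C
Step 2: C = 9, D = 6, total pairs = 15.
Step 3: tau = (C - D)/(n(n-1)/2) = (9 - 6)/15 = 0.200000.
Step 4: Exact two-sided p-value (enumerate n! = 720 permutations of y under H0): p = 0.719444.
Step 5: alpha = 0.1. fail to reject H0.

tau_b = 0.2000 (C=9, D=6), p = 0.719444, fail to reject H0.


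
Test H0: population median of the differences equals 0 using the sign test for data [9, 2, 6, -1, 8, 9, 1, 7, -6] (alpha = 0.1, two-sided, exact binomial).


Step 1: Discard zero differences. Original n = 9; n_eff = number of nonzero differences = 9.
Nonzero differences (with sign): +9, +2, +6, -1, +8, +9, +1, +7, -6
Step 2: Count signs: positive = 7, negative = 2.
Step 3: Under H0: P(positive) = 0.5, so the number of positives S ~ Bin(9, 0.5).
Step 4: Two-sided exact p-value = sum of Bin(9,0.5) probabilities at or below the observed probability = 0.179688.
Step 5: alpha = 0.1. fail to reject H0.

n_eff = 9, pos = 7, neg = 2, p = 0.179688, fail to reject H0.


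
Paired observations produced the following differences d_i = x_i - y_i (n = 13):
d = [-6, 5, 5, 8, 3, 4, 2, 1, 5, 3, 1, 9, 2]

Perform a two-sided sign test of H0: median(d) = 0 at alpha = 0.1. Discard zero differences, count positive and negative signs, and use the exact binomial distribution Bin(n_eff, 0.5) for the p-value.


Step 1: Discard zero differences. Original n = 13; n_eff = number of nonzero differences = 13.
Nonzero differences (with sign): -6, +5, +5, +8, +3, +4, +2, +1, +5, +3, +1, +9, +2
Step 2: Count signs: positive = 12, negative = 1.
Step 3: Under H0: P(positive) = 0.5, so the number of positives S ~ Bin(13, 0.5).
Step 4: Two-sided exact p-value = sum of Bin(13,0.5) probabilities at or below the observed probability = 0.003418.
Step 5: alpha = 0.1. reject H0.

n_eff = 13, pos = 12, neg = 1, p = 0.003418, reject H0.


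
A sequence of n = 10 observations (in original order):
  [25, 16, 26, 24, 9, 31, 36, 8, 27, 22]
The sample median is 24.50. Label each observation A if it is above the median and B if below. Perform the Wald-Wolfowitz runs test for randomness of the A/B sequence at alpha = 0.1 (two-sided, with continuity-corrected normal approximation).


Step 1: Compute median = 24.50; label A = above, B = below.
Labels in order: ABABBAABAB  (n_A = 5, n_B = 5)
Step 2: Count runs R = 8.
Step 3: Under H0 (random ordering), E[R] = 2*n_A*n_B/(n_A+n_B) + 1 = 2*5*5/10 + 1 = 6.0000.
        Var[R] = 2*n_A*n_B*(2*n_A*n_B - n_A - n_B) / ((n_A+n_B)^2 * (n_A+n_B-1)) = 2000/900 = 2.2222.
        SD[R] = 1.4907.
Step 4: Continuity-corrected z = (R - 0.5 - E[R]) / SD[R] = (8 - 0.5 - 6.0000) / 1.4907 = 1.0062.
Step 5: Two-sided p-value via normal approximation = 2*(1 - Phi(|z|)) = 0.314305.
Step 6: alpha = 0.1. fail to reject H0.

R = 8, z = 1.0062, p = 0.314305, fail to reject H0.


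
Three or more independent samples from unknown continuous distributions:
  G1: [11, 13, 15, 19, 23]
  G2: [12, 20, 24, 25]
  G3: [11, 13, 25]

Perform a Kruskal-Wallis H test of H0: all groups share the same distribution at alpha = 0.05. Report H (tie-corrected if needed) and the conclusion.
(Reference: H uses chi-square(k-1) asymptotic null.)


Step 1: Combine all N = 12 observations and assign midranks.
sorted (value, group, rank): (11,G1,1.5), (11,G3,1.5), (12,G2,3), (13,G1,4.5), (13,G3,4.5), (15,G1,6), (19,G1,7), (20,G2,8), (23,G1,9), (24,G2,10), (25,G2,11.5), (25,G3,11.5)
Step 2: Sum ranks within each group.
R_1 = 28 (n_1 = 5)
R_2 = 32.5 (n_2 = 4)
R_3 = 17.5 (n_3 = 3)
Step 3: H = 12/(N(N+1)) * sum(R_i^2/n_i) - 3(N+1)
     = 12/(12*13) * (28^2/5 + 32.5^2/4 + 17.5^2/3) - 3*13
     = 0.076923 * 522.946 - 39
     = 1.226603.
Step 4: Ties present; correction factor C = 1 - 18/(12^3 - 12) = 0.989510. Corrected H = 1.226603 / 0.989510 = 1.239605.
Step 5: Under H0, H ~ chi^2(2); p-value = 0.538051.
Step 6: alpha = 0.05. fail to reject H0.

H = 1.2396, df = 2, p = 0.538051, fail to reject H0.


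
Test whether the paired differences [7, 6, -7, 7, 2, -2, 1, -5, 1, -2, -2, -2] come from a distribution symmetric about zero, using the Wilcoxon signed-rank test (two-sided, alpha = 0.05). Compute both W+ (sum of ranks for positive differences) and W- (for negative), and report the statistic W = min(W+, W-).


Step 1: Drop any zero differences (none here) and take |d_i|.
|d| = [7, 6, 7, 7, 2, 2, 1, 5, 1, 2, 2, 2]
Step 2: Midrank |d_i| (ties get averaged ranks).
ranks: |7|->11, |6|->9, |7|->11, |7|->11, |2|->5, |2|->5, |1|->1.5, |5|->8, |1|->1.5, |2|->5, |2|->5, |2|->5
Step 3: Attach original signs; sum ranks with positive sign and with negative sign.
W+ = 11 + 9 + 11 + 5 + 1.5 + 1.5 = 39
W- = 11 + 5 + 8 + 5 + 5 + 5 = 39
(Check: W+ + W- = 78 should equal n(n+1)/2 = 78.)
Step 4: Test statistic W = min(W+, W-) = 39.
Step 5: Ties in |d|, so use the tie-corrected normal approximation.
        E[W] = n(n+1)/4 = 12*13/4 = 39.
        Tie groups: |d|=1 (t=2), |d|=2 (t=5), |d|=7 (t=3); sum(t^3 - t) = 150.
        Var[W] = n(n+1)(2n+1)/24 - sum(t^3-t)/48 = 3900/24 - 150/48 = 159.375.
        z = (W - E[W]) / sqrt(Var[W]) = (39 - 39) / 12.6244 = 0.0000.
        Two-sided p = 2*Phi(z) = 1.000000.
Step 6: alpha = 0.05. fail to reject H0.

W+ = 39, W- = 39, W = min = 39, p = 1.000000, fail to reject H0.


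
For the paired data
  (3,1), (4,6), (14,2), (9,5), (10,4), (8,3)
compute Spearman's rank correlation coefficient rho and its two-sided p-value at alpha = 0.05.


Step 1: Rank x and y separately (midranks; no ties here).
rank(x): 3->1, 4->2, 14->6, 9->4, 10->5, 8->3
rank(y): 1->1, 6->6, 2->2, 5->5, 4->4, 3->3
Step 2: d_i = R_x(i) - R_y(i); compute d_i^2.
  (1-1)^2=0, (2-6)^2=16, (6-2)^2=16, (4-5)^2=1, (5-4)^2=1, (3-3)^2=0
sum(d^2) = 34.
Step 3: rho = 1 - 6*34 / (6*(6^2 - 1)) = 1 - 204/210 = 0.028571.
Step 4: Under H0, t = rho * sqrt((n-2)/(1-rho^2)) = 0.0572 ~ t(4).
Step 5: Two-sided p-value from the t-distribution with 4 df = 0.957155.
Step 6: alpha = 0.05. fail to reject H0.

rho = 0.0286, p = 0.957155, fail to reject H0 at alpha = 0.05.


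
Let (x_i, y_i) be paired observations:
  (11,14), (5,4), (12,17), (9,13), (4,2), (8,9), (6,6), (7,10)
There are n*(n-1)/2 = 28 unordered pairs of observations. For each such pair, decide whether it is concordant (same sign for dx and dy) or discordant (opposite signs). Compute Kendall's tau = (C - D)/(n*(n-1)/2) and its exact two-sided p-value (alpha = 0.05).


Step 1: Enumerate the 28 unordered pairs (i,j) with i<j and classify each by sign(x_j-x_i) * sign(y_j-y_i).
  (1,2):dx=-6,dy=-10->C; (1,3):dx=+1,dy=+3->C; (1,4):dx=-2,dy=-1->C; (1,5):dx=-7,dy=-12->C
  (1,6):dx=-3,dy=-5->C; (1,7):dx=-5,dy=-8->C; (1,8):dx=-4,dy=-4->C; (2,3):dx=+7,dy=+13->C
  (2,4):dx=+4,dy=+9->C; (2,5):dx=-1,dy=-2->C; (2,6):dx=+3,dy=+5->C; (2,7):dx=+1,dy=+2->C
  (2,8):dx=+2,dy=+6->C; (3,4):dx=-3,dy=-4->C; (3,5):dx=-8,dy=-15->C; (3,6):dx=-4,dy=-8->C
  (3,7):dx=-6,dy=-11->C; (3,8):dx=-5,dy=-7->C; (4,5):dx=-5,dy=-11->C; (4,6):dx=-1,dy=-4->C
  (4,7):dx=-3,dy=-7->C; (4,8):dx=-2,dy=-3->C; (5,6):dx=+4,dy=+7->C; (5,7):dx=+2,dy=+4->C
  (5,8):dx=+3,dy=+8->C; (6,7):dx=-2,dy=-3->C; (6,8):dx=-1,dy=+1->D; (7,8):dx=+1,dy=+4->C
Step 2: C = 27, D = 1, total pairs = 28.
Step 3: tau = (C - D)/(n(n-1)/2) = (27 - 1)/28 = 0.928571.
Step 4: Exact two-sided p-value (enumerate n! = 40320 permutations of y under H0): p = 0.000397.
Step 5: alpha = 0.05. reject H0.

tau_b = 0.9286 (C=27, D=1), p = 0.000397, reject H0.


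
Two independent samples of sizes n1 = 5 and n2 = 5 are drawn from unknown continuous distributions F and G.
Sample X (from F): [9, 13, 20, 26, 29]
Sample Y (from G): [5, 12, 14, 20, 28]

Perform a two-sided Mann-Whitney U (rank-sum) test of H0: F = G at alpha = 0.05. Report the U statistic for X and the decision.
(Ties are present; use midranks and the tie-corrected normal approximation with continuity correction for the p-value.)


Step 1: Combine and sort all 10 observations; assign midranks.
sorted (value, group): (5,Y), (9,X), (12,Y), (13,X), (14,Y), (20,X), (20,Y), (26,X), (28,Y), (29,X)
ranks: 5->1, 9->2, 12->3, 13->4, 14->5, 20->6.5, 20->6.5, 26->8, 28->9, 29->10
Step 2: Rank sum for X: R1 = 2 + 4 + 6.5 + 8 + 10 = 30.5.
Step 3: U_X = R1 - n1(n1+1)/2 = 30.5 - 5*6/2 = 30.5 - 15 = 15.5.
       U_Y = n1*n2 - U_X = 25 - 15.5 = 9.5.
Step 4: Ties are present, so use the tie-corrected normal approximation (with continuity correction) for the p-value.
Step 5: p-value = 0.600402; compare to alpha = 0.05. fail to reject H0.

U_X = 15.5, p = 0.600402, fail to reject H0 at alpha = 0.05.


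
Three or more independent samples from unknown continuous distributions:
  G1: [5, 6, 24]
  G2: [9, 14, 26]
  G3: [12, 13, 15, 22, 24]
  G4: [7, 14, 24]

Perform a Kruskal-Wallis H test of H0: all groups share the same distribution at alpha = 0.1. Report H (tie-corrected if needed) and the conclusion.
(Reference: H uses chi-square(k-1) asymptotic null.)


Step 1: Combine all N = 14 observations and assign midranks.
sorted (value, group, rank): (5,G1,1), (6,G1,2), (7,G4,3), (9,G2,4), (12,G3,5), (13,G3,6), (14,G2,7.5), (14,G4,7.5), (15,G3,9), (22,G3,10), (24,G1,12), (24,G3,12), (24,G4,12), (26,G2,14)
Step 2: Sum ranks within each group.
R_1 = 15 (n_1 = 3)
R_2 = 25.5 (n_2 = 3)
R_3 = 42 (n_3 = 5)
R_4 = 22.5 (n_4 = 3)
Step 3: H = 12/(N(N+1)) * sum(R_i^2/n_i) - 3(N+1)
     = 12/(14*15) * (15^2/3 + 25.5^2/3 + 42^2/5 + 22.5^2/3) - 3*15
     = 0.057143 * 813.3 - 45
     = 1.474286.
Step 4: Ties present; correction factor C = 1 - 30/(14^3 - 14) = 0.989011. Corrected H = 1.474286 / 0.989011 = 1.490667.
Step 5: Under H0, H ~ chi^2(3); p-value = 0.684426.
Step 6: alpha = 0.1. fail to reject H0.

H = 1.4907, df = 3, p = 0.684426, fail to reject H0.


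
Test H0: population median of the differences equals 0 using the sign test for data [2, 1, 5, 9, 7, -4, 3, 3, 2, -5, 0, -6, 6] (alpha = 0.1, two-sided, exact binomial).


Step 1: Discard zero differences. Original n = 13; n_eff = number of nonzero differences = 12.
Nonzero differences (with sign): +2, +1, +5, +9, +7, -4, +3, +3, +2, -5, -6, +6
Step 2: Count signs: positive = 9, negative = 3.
Step 3: Under H0: P(positive) = 0.5, so the number of positives S ~ Bin(12, 0.5).
Step 4: Two-sided exact p-value = sum of Bin(12,0.5) probabilities at or below the observed probability = 0.145996.
Step 5: alpha = 0.1. fail to reject H0.

n_eff = 12, pos = 9, neg = 3, p = 0.145996, fail to reject H0.


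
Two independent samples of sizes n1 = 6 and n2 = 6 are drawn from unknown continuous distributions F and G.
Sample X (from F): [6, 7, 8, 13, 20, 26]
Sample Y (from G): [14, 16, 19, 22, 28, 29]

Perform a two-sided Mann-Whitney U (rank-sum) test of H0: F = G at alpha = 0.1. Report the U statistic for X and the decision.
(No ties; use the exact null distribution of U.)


Step 1: Combine and sort all 12 observations; assign midranks.
sorted (value, group): (6,X), (7,X), (8,X), (13,X), (14,Y), (16,Y), (19,Y), (20,X), (22,Y), (26,X), (28,Y), (29,Y)
ranks: 6->1, 7->2, 8->3, 13->4, 14->5, 16->6, 19->7, 20->8, 22->9, 26->10, 28->11, 29->12
Step 2: Rank sum for X: R1 = 1 + 2 + 3 + 4 + 8 + 10 = 28.
Step 3: U_X = R1 - n1(n1+1)/2 = 28 - 6*7/2 = 28 - 21 = 7.
       U_Y = n1*n2 - U_X = 36 - 7 = 29.
Step 4: No ties, so the exact null distribution of U (based on enumerating the C(12,6) = 924 equally likely rank assignments) gives the two-sided p-value.
Step 5: p-value = 0.093074; compare to alpha = 0.1. reject H0.

U_X = 7, p = 0.093074, reject H0 at alpha = 0.1.


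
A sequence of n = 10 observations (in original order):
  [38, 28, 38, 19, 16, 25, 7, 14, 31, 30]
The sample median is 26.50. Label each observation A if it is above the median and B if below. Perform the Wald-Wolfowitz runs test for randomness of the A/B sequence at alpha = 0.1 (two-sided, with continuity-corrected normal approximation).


Step 1: Compute median = 26.50; label A = above, B = below.
Labels in order: AAABBBBBAA  (n_A = 5, n_B = 5)
Step 2: Count runs R = 3.
Step 3: Under H0 (random ordering), E[R] = 2*n_A*n_B/(n_A+n_B) + 1 = 2*5*5/10 + 1 = 6.0000.
        Var[R] = 2*n_A*n_B*(2*n_A*n_B - n_A - n_B) / ((n_A+n_B)^2 * (n_A+n_B-1)) = 2000/900 = 2.2222.
        SD[R] = 1.4907.
Step 4: Continuity-corrected z = (R + 0.5 - E[R]) / SD[R] = (3 + 0.5 - 6.0000) / 1.4907 = -1.6771.
Step 5: Two-sided p-value via normal approximation = 2*(1 - Phi(|z|)) = 0.093533.
Step 6: alpha = 0.1. reject H0.

R = 3, z = -1.6771, p = 0.093533, reject H0.


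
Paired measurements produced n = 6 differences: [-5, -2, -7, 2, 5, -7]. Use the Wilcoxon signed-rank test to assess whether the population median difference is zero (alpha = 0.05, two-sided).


Step 1: Drop any zero differences (none here) and take |d_i|.
|d| = [5, 2, 7, 2, 5, 7]
Step 2: Midrank |d_i| (ties get averaged ranks).
ranks: |5|->3.5, |2|->1.5, |7|->5.5, |2|->1.5, |5|->3.5, |7|->5.5
Step 3: Attach original signs; sum ranks with positive sign and with negative sign.
W+ = 1.5 + 3.5 = 5
W- = 3.5 + 1.5 + 5.5 + 5.5 = 16
(Check: W+ + W- = 21 should equal n(n+1)/2 = 21.)
Step 4: Test statistic W = min(W+, W-) = 5.
Step 5: Ties in |d|, so use the tie-corrected normal approximation.
        E[W] = n(n+1)/4 = 6*7/4 = 10.5.
        Tie groups: |d|=2 (t=2), |d|=5 (t=2), |d|=7 (t=2); sum(t^3 - t) = 18.
        Var[W] = n(n+1)(2n+1)/24 - sum(t^3-t)/48 = 546/24 - 18/48 = 22.375.
        z = (W - E[W]) / sqrt(Var[W]) = (5 - 10.5) / 4.7302 = -1.1627.
        Two-sided p = 2*Phi(z) = 0.244937.
Step 6: alpha = 0.05. fail to reject H0.

W+ = 5, W- = 16, W = min = 5, p = 0.244937, fail to reject H0.


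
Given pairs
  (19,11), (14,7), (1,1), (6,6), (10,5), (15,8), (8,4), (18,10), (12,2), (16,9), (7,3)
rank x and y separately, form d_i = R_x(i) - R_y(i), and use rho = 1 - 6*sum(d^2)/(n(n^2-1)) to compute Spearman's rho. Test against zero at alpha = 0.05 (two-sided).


Step 1: Rank x and y separately (midranks; no ties here).
rank(x): 19->11, 14->7, 1->1, 6->2, 10->5, 15->8, 8->4, 18->10, 12->6, 16->9, 7->3
rank(y): 11->11, 7->7, 1->1, 6->6, 5->5, 8->8, 4->4, 10->10, 2->2, 9->9, 3->3
Step 2: d_i = R_x(i) - R_y(i); compute d_i^2.
  (11-11)^2=0, (7-7)^2=0, (1-1)^2=0, (2-6)^2=16, (5-5)^2=0, (8-8)^2=0, (4-4)^2=0, (10-10)^2=0, (6-2)^2=16, (9-9)^2=0, (3-3)^2=0
sum(d^2) = 32.
Step 3: rho = 1 - 6*32 / (11*(11^2 - 1)) = 1 - 192/1320 = 0.854545.
Step 4: Under H0, t = rho * sqrt((n-2)/(1-rho^2)) = 4.9360 ~ t(9).
Step 5: Two-sided p-value from the t-distribution with 9 df = 0.000807.
Step 6: alpha = 0.05. reject H0.

rho = 0.8545, p = 0.000807, reject H0 at alpha = 0.05.


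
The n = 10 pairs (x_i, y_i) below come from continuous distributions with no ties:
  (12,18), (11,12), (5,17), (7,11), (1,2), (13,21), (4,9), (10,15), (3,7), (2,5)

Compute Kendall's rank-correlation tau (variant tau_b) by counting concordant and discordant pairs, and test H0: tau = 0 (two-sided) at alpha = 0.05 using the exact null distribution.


Step 1: Enumerate the 45 unordered pairs (i,j) with i<j and classify each by sign(x_j-x_i) * sign(y_j-y_i).
  (1,2):dx=-1,dy=-6->C; (1,3):dx=-7,dy=-1->C; (1,4):dx=-5,dy=-7->C; (1,5):dx=-11,dy=-16->C
  (1,6):dx=+1,dy=+3->C; (1,7):dx=-8,dy=-9->C; (1,8):dx=-2,dy=-3->C; (1,9):dx=-9,dy=-11->C
  (1,10):dx=-10,dy=-13->C; (2,3):dx=-6,dy=+5->D; (2,4):dx=-4,dy=-1->C; (2,5):dx=-10,dy=-10->C
  (2,6):dx=+2,dy=+9->C; (2,7):dx=-7,dy=-3->C; (2,8):dx=-1,dy=+3->D; (2,9):dx=-8,dy=-5->C
  (2,10):dx=-9,dy=-7->C; (3,4):dx=+2,dy=-6->D; (3,5):dx=-4,dy=-15->C; (3,6):dx=+8,dy=+4->C
  (3,7):dx=-1,dy=-8->C; (3,8):dx=+5,dy=-2->D; (3,9):dx=-2,dy=-10->C; (3,10):dx=-3,dy=-12->C
  (4,5):dx=-6,dy=-9->C; (4,6):dx=+6,dy=+10->C; (4,7):dx=-3,dy=-2->C; (4,8):dx=+3,dy=+4->C
  (4,9):dx=-4,dy=-4->C; (4,10):dx=-5,dy=-6->C; (5,6):dx=+12,dy=+19->C; (5,7):dx=+3,dy=+7->C
  (5,8):dx=+9,dy=+13->C; (5,9):dx=+2,dy=+5->C; (5,10):dx=+1,dy=+3->C; (6,7):dx=-9,dy=-12->C
  (6,8):dx=-3,dy=-6->C; (6,9):dx=-10,dy=-14->C; (6,10):dx=-11,dy=-16->C; (7,8):dx=+6,dy=+6->C
  (7,9):dx=-1,dy=-2->C; (7,10):dx=-2,dy=-4->C; (8,9):dx=-7,dy=-8->C; (8,10):dx=-8,dy=-10->C
  (9,10):dx=-1,dy=-2->C
Step 2: C = 41, D = 4, total pairs = 45.
Step 3: tau = (C - D)/(n(n-1)/2) = (41 - 4)/45 = 0.822222.
Step 4: Exact two-sided p-value (enumerate n! = 3628800 permutations of y under H0): p = 0.000358.
Step 5: alpha = 0.05. reject H0.

tau_b = 0.8222 (C=41, D=4), p = 0.000358, reject H0.


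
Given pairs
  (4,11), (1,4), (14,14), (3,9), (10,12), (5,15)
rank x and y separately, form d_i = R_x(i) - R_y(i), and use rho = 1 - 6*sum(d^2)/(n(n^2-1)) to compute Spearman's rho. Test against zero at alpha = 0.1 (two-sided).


Step 1: Rank x and y separately (midranks; no ties here).
rank(x): 4->3, 1->1, 14->6, 3->2, 10->5, 5->4
rank(y): 11->3, 4->1, 14->5, 9->2, 12->4, 15->6
Step 2: d_i = R_x(i) - R_y(i); compute d_i^2.
  (3-3)^2=0, (1-1)^2=0, (6-5)^2=1, (2-2)^2=0, (5-4)^2=1, (4-6)^2=4
sum(d^2) = 6.
Step 3: rho = 1 - 6*6 / (6*(6^2 - 1)) = 1 - 36/210 = 0.828571.
Step 4: Under H0, t = rho * sqrt((n-2)/(1-rho^2)) = 2.9598 ~ t(4).
Step 5: Two-sided p-value from the t-distribution with 4 df = 0.041563.
Step 6: alpha = 0.1. reject H0.

rho = 0.8286, p = 0.041563, reject H0 at alpha = 0.1.


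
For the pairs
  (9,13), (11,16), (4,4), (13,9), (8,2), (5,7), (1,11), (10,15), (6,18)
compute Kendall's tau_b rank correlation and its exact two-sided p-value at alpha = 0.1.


Step 1: Enumerate the 36 unordered pairs (i,j) with i<j and classify each by sign(x_j-x_i) * sign(y_j-y_i).
  (1,2):dx=+2,dy=+3->C; (1,3):dx=-5,dy=-9->C; (1,4):dx=+4,dy=-4->D; (1,5):dx=-1,dy=-11->C
  (1,6):dx=-4,dy=-6->C; (1,7):dx=-8,dy=-2->C; (1,8):dx=+1,dy=+2->C; (1,9):dx=-3,dy=+5->D
  (2,3):dx=-7,dy=-12->C; (2,4):dx=+2,dy=-7->D; (2,5):dx=-3,dy=-14->C; (2,6):dx=-6,dy=-9->C
  (2,7):dx=-10,dy=-5->C; (2,8):dx=-1,dy=-1->C; (2,9):dx=-5,dy=+2->D; (3,4):dx=+9,dy=+5->C
  (3,5):dx=+4,dy=-2->D; (3,6):dx=+1,dy=+3->C; (3,7):dx=-3,dy=+7->D; (3,8):dx=+6,dy=+11->C
  (3,9):dx=+2,dy=+14->C; (4,5):dx=-5,dy=-7->C; (4,6):dx=-8,dy=-2->C; (4,7):dx=-12,dy=+2->D
  (4,8):dx=-3,dy=+6->D; (4,9):dx=-7,dy=+9->D; (5,6):dx=-3,dy=+5->D; (5,7):dx=-7,dy=+9->D
  (5,8):dx=+2,dy=+13->C; (5,9):dx=-2,dy=+16->D; (6,7):dx=-4,dy=+4->D; (6,8):dx=+5,dy=+8->C
  (6,9):dx=+1,dy=+11->C; (7,8):dx=+9,dy=+4->C; (7,9):dx=+5,dy=+7->C; (8,9):dx=-4,dy=+3->D
Step 2: C = 22, D = 14, total pairs = 36.
Step 3: tau = (C - D)/(n(n-1)/2) = (22 - 14)/36 = 0.222222.
Step 4: Exact two-sided p-value (enumerate n! = 362880 permutations of y under H0): p = 0.476709.
Step 5: alpha = 0.1. fail to reject H0.

tau_b = 0.2222 (C=22, D=14), p = 0.476709, fail to reject H0.
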